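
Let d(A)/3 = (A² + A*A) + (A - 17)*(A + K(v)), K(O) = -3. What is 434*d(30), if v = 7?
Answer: 2800602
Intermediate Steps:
d(A) = 6*A² + 3*(-17 + A)*(-3 + A) (d(A) = 3*((A² + A*A) + (A - 17)*(A - 3)) = 3*((A² + A²) + (-17 + A)*(-3 + A)) = 3*(2*A² + (-17 + A)*(-3 + A)) = 6*A² + 3*(-17 + A)*(-3 + A))
434*d(30) = 434*(153 - 60*30 + 9*30²) = 434*(153 - 1800 + 9*900) = 434*(153 - 1800 + 8100) = 434*6453 = 2800602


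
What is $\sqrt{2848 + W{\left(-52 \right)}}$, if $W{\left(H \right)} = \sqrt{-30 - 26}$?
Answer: $\sqrt{2848 + 2 i \sqrt{14}} \approx 53.367 + 0.07011 i$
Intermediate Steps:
$W{\left(H \right)} = 2 i \sqrt{14}$ ($W{\left(H \right)} = \sqrt{-56} = 2 i \sqrt{14}$)
$\sqrt{2848 + W{\left(-52 \right)}} = \sqrt{2848 + 2 i \sqrt{14}}$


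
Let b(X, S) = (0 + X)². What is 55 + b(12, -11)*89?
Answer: 12871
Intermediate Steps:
b(X, S) = X²
55 + b(12, -11)*89 = 55 + 12²*89 = 55 + 144*89 = 55 + 12816 = 12871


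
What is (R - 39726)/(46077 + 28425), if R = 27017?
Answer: -12709/74502 ≈ -0.17059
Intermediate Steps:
(R - 39726)/(46077 + 28425) = (27017 - 39726)/(46077 + 28425) = -12709/74502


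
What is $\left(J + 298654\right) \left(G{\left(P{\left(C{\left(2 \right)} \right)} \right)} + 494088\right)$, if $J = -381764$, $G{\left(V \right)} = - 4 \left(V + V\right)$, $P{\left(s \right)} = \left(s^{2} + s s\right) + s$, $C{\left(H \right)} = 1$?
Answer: $-41061659040$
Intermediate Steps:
$P{\left(s \right)} = s + 2 s^{2}$ ($P{\left(s \right)} = \left(s^{2} + s^{2}\right) + s = 2 s^{2} + s = s + 2 s^{2}$)
$G{\left(V \right)} = - 8 V$ ($G{\left(V \right)} = - 4 \cdot 2 V = - 8 V$)
$\left(J + 298654\right) \left(G{\left(P{\left(C{\left(2 \right)} \right)} \right)} + 494088\right) = \left(-381764 + 298654\right) \left(- 8 \cdot 1 \left(1 + 2 \cdot 1\right) + 494088\right) = - 83110 \left(- 8 \cdot 1 \left(1 + 2\right) + 494088\right) = - 83110 \left(- 8 \cdot 1 \cdot 3 + 494088\right) = - 83110 \left(\left(-8\right) 3 + 494088\right) = - 83110 \left(-24 + 494088\right) = \left(-83110\right) 494064 = -41061659040$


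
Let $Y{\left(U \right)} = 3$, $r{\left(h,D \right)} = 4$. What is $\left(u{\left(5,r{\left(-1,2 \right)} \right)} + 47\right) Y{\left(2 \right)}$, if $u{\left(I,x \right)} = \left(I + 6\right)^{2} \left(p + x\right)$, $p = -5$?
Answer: $-222$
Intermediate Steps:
$u{\left(I,x \right)} = \left(6 + I\right)^{2} \left(-5 + x\right)$ ($u{\left(I,x \right)} = \left(I + 6\right)^{2} \left(-5 + x\right) = \left(6 + I\right)^{2} \left(-5 + x\right)$)
$\left(u{\left(5,r{\left(-1,2 \right)} \right)} + 47\right) Y{\left(2 \right)} = \left(\left(6 + 5\right)^{2} \left(-5 + 4\right) + 47\right) 3 = \left(11^{2} \left(-1\right) + 47\right) 3 = \left(121 \left(-1\right) + 47\right) 3 = \left(-121 + 47\right) 3 = \left(-74\right) 3 = -222$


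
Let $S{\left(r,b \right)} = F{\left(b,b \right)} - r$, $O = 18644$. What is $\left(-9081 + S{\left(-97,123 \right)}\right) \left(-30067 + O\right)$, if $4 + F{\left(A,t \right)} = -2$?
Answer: $102692770$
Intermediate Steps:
$F{\left(A,t \right)} = -6$ ($F{\left(A,t \right)} = -4 - 2 = -6$)
$S{\left(r,b \right)} = -6 - r$
$\left(-9081 + S{\left(-97,123 \right)}\right) \left(-30067 + O\right) = \left(-9081 - -91\right) \left(-30067 + 18644\right) = \left(-9081 + \left(-6 + 97\right)\right) \left(-11423\right) = \left(-9081 + 91\right) \left(-11423\right) = \left(-8990\right) \left(-11423\right) = 102692770$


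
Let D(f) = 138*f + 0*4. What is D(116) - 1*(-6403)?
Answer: 22411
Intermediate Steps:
D(f) = 138*f (D(f) = 138*f + 0 = 138*f)
D(116) - 1*(-6403) = 138*116 - 1*(-6403) = 16008 + 6403 = 22411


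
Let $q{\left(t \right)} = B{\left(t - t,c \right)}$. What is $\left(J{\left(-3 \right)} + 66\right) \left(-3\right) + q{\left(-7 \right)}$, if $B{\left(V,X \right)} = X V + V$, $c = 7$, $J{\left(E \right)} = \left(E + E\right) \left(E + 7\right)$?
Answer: $-126$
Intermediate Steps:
$J{\left(E \right)} = 2 E \left(7 + E\right)$
$B{\left(V,X \right)} = V + V X$ ($B{\left(V,X \right)} = V X + V = V + V X$)
$q{\left(t \right)} = 0$ ($q{\left(t \right)} = \left(t - t\right) \left(1 + 7\right) = 0 \cdot 8 = 0$)
$\left(J{\left(-3 \right)} + 66\right) \left(-3\right) + q{\left(-7 \right)} = \left(2 \left(-3\right) \left(7 - 3\right) + 66\right) \left(-3\right) + 0 = \left(2 \left(-3\right) 4 + 66\right) \left(-3\right) + 0 = \left(-24 + 66\right) \left(-3\right) + 0 = 42 \left(-3\right) + 0 = -126 + 0 = -126$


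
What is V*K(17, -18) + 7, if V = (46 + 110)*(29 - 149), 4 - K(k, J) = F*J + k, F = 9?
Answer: -2789273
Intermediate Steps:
K(k, J) = 4 - k - 9*J (K(k, J) = 4 - (9*J + k) = 4 - (k + 9*J) = 4 + (-k - 9*J) = 4 - k - 9*J)
V = -18720 (V = 156*(-120) = -18720)
V*K(17, -18) + 7 = -18720*(4 - 1*17 - 9*(-18)) + 7 = -18720*(4 - 17 + 162) + 7 = -18720*149 + 7 = -2789280 + 7 = -2789273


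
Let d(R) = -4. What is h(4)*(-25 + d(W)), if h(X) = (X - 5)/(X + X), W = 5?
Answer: 29/8 ≈ 3.6250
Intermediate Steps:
h(X) = (-5 + X)/(2*X) (h(X) = (-5 + X)/((2*X)) = (-5 + X)*(1/(2*X)) = (-5 + X)/(2*X))
h(4)*(-25 + d(W)) = ((1/2)*(-5 + 4)/4)*(-25 - 4) = ((1/2)*(1/4)*(-1))*(-29) = -1/8*(-29) = 29/8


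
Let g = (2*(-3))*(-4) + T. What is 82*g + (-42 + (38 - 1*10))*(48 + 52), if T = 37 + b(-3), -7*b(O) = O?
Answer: 25460/7 ≈ 3637.1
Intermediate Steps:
b(O) = -O/7
T = 262/7 (T = 37 - 1/7*(-3) = 37 + 3/7 = 262/7 ≈ 37.429)
g = 430/7 (g = (2*(-3))*(-4) + 262/7 = -6*(-4) + 262/7 = 24 + 262/7 = 430/7 ≈ 61.429)
82*g + (-42 + (38 - 1*10))*(48 + 52) = 82*(430/7) + (-42 + (38 - 1*10))*(48 + 52) = 35260/7 + (-42 + (38 - 10))*100 = 35260/7 + (-42 + 28)*100 = 35260/7 - 14*100 = 35260/7 - 1400 = 25460/7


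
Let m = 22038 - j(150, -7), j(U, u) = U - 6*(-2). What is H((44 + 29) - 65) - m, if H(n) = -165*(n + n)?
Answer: -24516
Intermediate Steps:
j(U, u) = 12 + U (j(U, u) = U + 12 = 12 + U)
H(n) = -330*n
m = 21876 (m = 22038 - (12 + 150) = 22038 - 1*162 = 22038 - 162 = 21876)
H((44 + 29) - 65) - m = -330*((44 + 29) - 65) - 1*21876 = -330*(73 - 65) - 21876 = -330*8 - 21876 = -2640 - 21876 = -24516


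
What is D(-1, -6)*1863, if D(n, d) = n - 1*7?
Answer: -14904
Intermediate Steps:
D(n, d) = -7 + n (D(n, d) = n - 7 = -7 + n)
D(-1, -6)*1863 = (-7 - 1)*1863 = -8*1863 = -14904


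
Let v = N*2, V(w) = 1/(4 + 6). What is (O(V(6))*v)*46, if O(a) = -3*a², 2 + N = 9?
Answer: -483/25 ≈ -19.320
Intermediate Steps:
N = 7 (N = -2 + 9 = 7)
V(w) = ⅒ (V(w) = 1/10 = ⅒)
v = 14 (v = 7*2 = 14)
(O(V(6))*v)*46 = (-3*(⅒)²*14)*46 = (-3*1/100*14)*46 = -3/100*14*46 = -21/50*46 = -483/25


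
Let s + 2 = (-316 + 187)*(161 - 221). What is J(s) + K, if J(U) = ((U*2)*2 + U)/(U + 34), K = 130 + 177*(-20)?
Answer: -13231915/3886 ≈ -3405.0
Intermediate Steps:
s = 7738 (s = -2 + (-316 + 187)*(161 - 221) = -2 - 129*(-60) = -2 + 7740 = 7738)
K = -3410 (K = 130 - 3540 = -3410)
J(U) = 5*U/(34 + U) (J(U) = ((2*U)*2 + U)/(34 + U) = (4*U + U)/(34 + U) = (5*U)/(34 + U) = 5*U/(34 + U))
J(s) + K = 5*7738/(34 + 7738) - 3410 = 5*7738/7772 - 3410 = 5*7738*(1/7772) - 3410 = 19345/3886 - 3410 = -13231915/3886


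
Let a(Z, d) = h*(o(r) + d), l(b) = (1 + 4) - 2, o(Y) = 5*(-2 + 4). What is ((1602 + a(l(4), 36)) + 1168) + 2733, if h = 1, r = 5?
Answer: 5549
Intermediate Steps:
o(Y) = 10 (o(Y) = 5*2 = 10)
l(b) = 3 (l(b) = 5 - 2 = 3)
a(Z, d) = 10 + d (a(Z, d) = 1*(10 + d) = 10 + d)
((1602 + a(l(4), 36)) + 1168) + 2733 = ((1602 + (10 + 36)) + 1168) + 2733 = ((1602 + 46) + 1168) + 2733 = (1648 + 1168) + 2733 = 2816 + 2733 = 5549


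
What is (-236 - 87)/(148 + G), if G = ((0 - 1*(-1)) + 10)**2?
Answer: -323/269 ≈ -1.2007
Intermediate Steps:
G = 121 (G = ((0 + 1) + 10)**2 = (1 + 10)**2 = 11**2 = 121)
(-236 - 87)/(148 + G) = (-236 - 87)/(148 + 121) = -323/269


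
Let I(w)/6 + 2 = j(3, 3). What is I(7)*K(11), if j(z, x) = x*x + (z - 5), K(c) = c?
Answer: 330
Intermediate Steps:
j(z, x) = -5 + z + x² (j(z, x) = x² + (-5 + z) = -5 + z + x²)
I(w) = 30 (I(w) = -12 + 6*(-5 + 3 + 3²) = -12 + 6*(-5 + 3 + 9) = -12 + 6*7 = -12 + 42 = 30)
I(7)*K(11) = 30*11 = 330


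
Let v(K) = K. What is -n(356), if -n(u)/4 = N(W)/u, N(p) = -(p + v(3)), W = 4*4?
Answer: -19/89 ≈ -0.21348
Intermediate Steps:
W = 16
N(p) = -3 - p (N(p) = -(p + 3) = -(3 + p) = -3 - p)
n(u) = 76/u (n(u) = -4*(-3 - 1*16)/u = -4*(-3 - 16)/u = -(-76)/u = 76/u)
-n(356) = -76/356 = -1*19/89 = -19/89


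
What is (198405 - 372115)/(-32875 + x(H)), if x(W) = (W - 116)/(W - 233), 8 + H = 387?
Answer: 25361660/4799487 ≈ 5.2842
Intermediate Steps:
H = 379 (H = -8 + 387 = 379)
x(W) = (-116 + W)/(-233 + W)
(198405 - 372115)/(-32875 + x(H)) = (198405 - 372115)/(-32875 + (-116 + 379)/(-233 + 379)) = -173710/(-32875 + 263/146) = -173710/(-4799487/146) = -173710*(-146/4799487) = 25361660/4799487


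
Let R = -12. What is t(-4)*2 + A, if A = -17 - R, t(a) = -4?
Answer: -13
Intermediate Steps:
A = -5 (A = -17 - 1*(-12) = -17 + 12 = -5)
t(-4)*2 + A = -4*2 - 5 = -8 - 5 = -13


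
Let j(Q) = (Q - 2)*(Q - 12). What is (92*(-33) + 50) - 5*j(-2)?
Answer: -3266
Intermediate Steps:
j(Q) = (-12 + Q)*(-2 + Q) (j(Q) = (-2 + Q)*(-12 + Q) = (-12 + Q)*(-2 + Q))
(92*(-33) + 50) - 5*j(-2) = (92*(-33) + 50) - 5*(24 + (-2)**2 - 14*(-2)) = (-3036 + 50) - 5*(24 + 4 + 28) = -2986 - 5*56 = -2986 - 280 = -3266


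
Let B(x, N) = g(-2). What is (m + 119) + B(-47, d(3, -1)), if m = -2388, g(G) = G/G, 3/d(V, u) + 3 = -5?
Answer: -2268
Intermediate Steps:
d(V, u) = -3/8 (d(V, u) = 3/(-3 - 5) = 3/(-8) = 3*(-⅛) = -3/8)
g(G) = 1
B(x, N) = 1
(m + 119) + B(-47, d(3, -1)) = (-2388 + 119) + 1 = -2269 + 1 = -2268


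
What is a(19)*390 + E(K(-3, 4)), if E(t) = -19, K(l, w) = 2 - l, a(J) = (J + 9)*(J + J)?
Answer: 414941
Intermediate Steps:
a(J) = 2*J*(9 + J) (a(J) = (9 + J)*(2*J) = 2*J*(9 + J))
a(19)*390 + E(K(-3, 4)) = (2*19*(9 + 19))*390 - 19 = (2*19*28)*390 - 19 = 1064*390 - 19 = 414960 - 19 = 414941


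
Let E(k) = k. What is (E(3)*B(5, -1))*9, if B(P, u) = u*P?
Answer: -135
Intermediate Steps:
B(P, u) = P*u
(E(3)*B(5, -1))*9 = (3*(5*(-1)))*9 = (3*(-5))*9 = -15*9 = -135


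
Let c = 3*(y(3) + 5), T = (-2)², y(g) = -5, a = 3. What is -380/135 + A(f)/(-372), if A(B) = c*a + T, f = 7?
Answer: -2365/837 ≈ -2.8256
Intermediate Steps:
T = 4
c = 0 (c = 3*(-5 + 5) = 3*0 = 0)
A(B) = 4 (A(B) = 0*3 + 4 = 0 + 4 = 4)
-380/135 + A(f)/(-372) = -380/135 + 4/(-372) = -380*1/135 + 4*(-1/372) = -76/27 - 1/93 = -2365/837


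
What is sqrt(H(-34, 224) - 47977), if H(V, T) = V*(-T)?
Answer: I*sqrt(40361) ≈ 200.9*I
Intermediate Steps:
H(V, T) = -T*V
sqrt(H(-34, 224) - 47977) = sqrt(-1*224*(-34) - 47977) = sqrt(7616 - 47977) = sqrt(-40361) = I*sqrt(40361)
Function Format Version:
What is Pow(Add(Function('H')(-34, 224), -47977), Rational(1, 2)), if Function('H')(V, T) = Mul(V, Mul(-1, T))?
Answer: Mul(I, Pow(40361, Rational(1, 2))) ≈ Mul(200.90, I)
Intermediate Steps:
Function('H')(V, T) = Mul(-1, T, V)
Pow(Add(Function('H')(-34, 224), -47977), Rational(1, 2)) = Pow(Add(Mul(-1, 224, -34), -47977), Rational(1, 2)) = Pow(Add(7616, -47977), Rational(1, 2)) = Pow(-40361, Rational(1, 2)) = Mul(I, Pow(40361, Rational(1, 2)))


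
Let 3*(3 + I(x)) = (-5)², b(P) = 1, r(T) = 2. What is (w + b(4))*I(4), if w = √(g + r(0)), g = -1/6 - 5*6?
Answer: 16/3 + 104*I*√6/9 ≈ 5.3333 + 28.305*I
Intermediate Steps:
I(x) = 16/3 (I(x) = -3 + (⅓)*(-5)² = -3 + (⅓)*25 = -3 + 25/3 = 16/3)
g = -181/6 (g = -1*⅙ - 30 = -⅙ - 30 = -181/6 ≈ -30.167)
w = 13*I*√6/6 (w = √(-181/6 + 2) = √(-169/6) = 13*I*√6/6 ≈ 5.3072*I)
(w + b(4))*I(4) = (13*I*√6/6 + 1)*(16/3) = (1 + 13*I*√6/6)*(16/3) = 16/3 + 104*I*√6/9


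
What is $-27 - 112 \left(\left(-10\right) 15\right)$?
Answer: $16773$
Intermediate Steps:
$-27 - 112 \left(\left(-10\right) 15\right) = -27 - -16800 = -27 + 16800 = 16773$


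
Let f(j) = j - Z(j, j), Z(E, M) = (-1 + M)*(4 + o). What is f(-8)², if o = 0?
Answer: 784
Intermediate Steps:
Z(E, M) = -4 + 4*M (Z(E, M) = (-1 + M)*(4 + 0) = (-1 + M)*4 = -4 + 4*M)
f(j) = 4 - 3*j (f(j) = j - (-4 + 4*j) = j + (4 - 4*j) = 4 - 3*j)
f(-8)² = (4 - 3*(-8))² = (4 + 24)² = 28² = 784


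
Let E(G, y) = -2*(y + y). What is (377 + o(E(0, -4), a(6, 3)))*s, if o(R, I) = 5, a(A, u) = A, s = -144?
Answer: -55008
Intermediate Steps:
E(G, y) = -4*y
(377 + o(E(0, -4), a(6, 3)))*s = (377 + 5)*(-144) = 382*(-144) = -55008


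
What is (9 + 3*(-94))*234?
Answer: -63882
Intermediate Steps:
(9 + 3*(-94))*234 = (9 - 282)*234 = -273*234 = -63882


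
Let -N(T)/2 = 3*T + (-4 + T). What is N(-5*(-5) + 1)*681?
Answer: -136200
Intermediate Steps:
N(T) = 8 - 8*T (N(T) = -2*(3*T + (-4 + T)) = -2*(-4 + 4*T) = 8 - 8*T)
N(-5*(-5) + 1)*681 = (8 - 8*(-5*(-5) + 1))*681 = (8 - 8*(25 + 1))*681 = (8 - 8*26)*681 = (8 - 208)*681 = -200*681 = -136200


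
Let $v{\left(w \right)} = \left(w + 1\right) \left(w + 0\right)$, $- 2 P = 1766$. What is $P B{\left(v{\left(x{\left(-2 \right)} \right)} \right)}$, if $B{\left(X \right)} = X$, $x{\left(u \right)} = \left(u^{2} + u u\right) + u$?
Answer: $-37086$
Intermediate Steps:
$P = -883$ ($P = \left(- \frac{1}{2}\right) 1766 = -883$)
$x{\left(u \right)} = u + 2 u^{2}$ ($x{\left(u \right)} = \left(u^{2} + u^{2}\right) + u = 2 u^{2} + u = u + 2 u^{2}$)
$v{\left(w \right)} = w \left(1 + w\right)$ ($v{\left(w \right)} = \left(1 + w\right) w = w \left(1 + w\right)$)
$P B{\left(v{\left(x{\left(-2 \right)} \right)} \right)} = - 883 - 2 \left(1 + 2 \left(-2\right)\right) \left(1 - 2 \left(1 + 2 \left(-2\right)\right)\right) = - 883 - 2 \left(1 - 4\right) \left(1 - 2 \left(1 - 4\right)\right) = - 883 \left(-2\right) \left(-3\right) \left(1 - -6\right) = - 883 \cdot 6 \left(1 + 6\right) = - 883 \cdot 6 \cdot 7 = \left(-883\right) 42 = -37086$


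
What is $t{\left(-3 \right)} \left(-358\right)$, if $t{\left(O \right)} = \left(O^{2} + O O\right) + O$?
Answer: $-5370$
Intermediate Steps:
$t{\left(O \right)} = O + 2 O^{2}$ ($t{\left(O \right)} = \left(O^{2} + O^{2}\right) + O = 2 O^{2} + O = O + 2 O^{2}$)
$t{\left(-3 \right)} \left(-358\right) = - 3 \left(1 + 2 \left(-3\right)\right) \left(-358\right) = - 3 \left(1 - 6\right) \left(-358\right) = \left(-3\right) \left(-5\right) \left(-358\right) = 15 \left(-358\right) = -5370$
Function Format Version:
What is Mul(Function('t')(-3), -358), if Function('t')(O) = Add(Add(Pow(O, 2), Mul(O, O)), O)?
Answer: -5370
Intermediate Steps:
Function('t')(O) = Add(O, Mul(2, Pow(O, 2))) (Function('t')(O) = Add(Add(Pow(O, 2), Pow(O, 2)), O) = Add(Mul(2, Pow(O, 2)), O) = Add(O, Mul(2, Pow(O, 2))))
Mul(Function('t')(-3), -358) = Mul(Mul(-3, Add(1, Mul(2, -3))), -358) = Mul(Mul(-3, Add(1, -6)), -358) = Mul(Mul(-3, -5), -358) = Mul(15, -358) = -5370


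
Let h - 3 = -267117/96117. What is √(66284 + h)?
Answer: √68040588454006/32039 ≈ 257.46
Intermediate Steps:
h = 7078/32039 (h = 3 - 267117/96117 = 3 - 267117*1/96117 = 3 - 89039/32039 = 7078/32039 ≈ 0.22092)
√(66284 + h) = √(66284 + 7078/32039) = √(2123680154/32039) = √68040588454006/32039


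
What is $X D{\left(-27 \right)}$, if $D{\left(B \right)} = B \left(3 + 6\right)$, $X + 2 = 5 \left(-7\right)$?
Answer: $8991$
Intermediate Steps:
$X = -37$ ($X = -2 + 5 \left(-7\right) = -2 - 35 = -37$)
$D{\left(B \right)} = 9 B$ ($D{\left(B \right)} = B 9 = 9 B$)
$X D{\left(-27 \right)} = - 37 \cdot 9 \left(-27\right) = \left(-37\right) \left(-243\right) = 8991$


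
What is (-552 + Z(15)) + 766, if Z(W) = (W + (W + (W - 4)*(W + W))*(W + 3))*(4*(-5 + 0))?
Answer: -124286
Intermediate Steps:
Z(W) = -20*W - 20*(3 + W)*(W + 2*W*(-4 + W)) (Z(W) = (W + (W + (-4 + W)*(2*W))*(3 + W))*(4*(-5)) = (W + (W + 2*W*(-4 + W))*(3 + W))*(-20) = (W + (3 + W)*(W + 2*W*(-4 + W)))*(-20) = -20*W - 20*(3 + W)*(W + 2*W*(-4 + W)))
(-552 + Z(15)) + 766 = (-552 + 20*15*(20 + 15 - 2*15²)) + 766 = (-552 + 20*15*(20 + 15 - 2*225)) + 766 = (-552 + 20*15*(20 + 15 - 450)) + 766 = (-552 + 20*15*(-415)) + 766 = (-552 - 124500) + 766 = -125052 + 766 = -124286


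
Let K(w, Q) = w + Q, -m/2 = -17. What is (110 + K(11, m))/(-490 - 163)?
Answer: -155/653 ≈ -0.23737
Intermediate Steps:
m = 34 (m = -2*(-17) = 34)
K(w, Q) = Q + w
(110 + K(11, m))/(-490 - 163) = (110 + (34 + 11))/(-490 - 163) = (110 + 45)/(-653) = 155*(-1/653) = -155/653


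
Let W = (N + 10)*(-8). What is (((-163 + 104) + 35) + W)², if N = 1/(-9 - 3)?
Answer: 96100/9 ≈ 10678.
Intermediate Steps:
N = -1/12 (N = 1/(-12) = -1/12 ≈ -0.083333)
W = -238/3 (W = (-1/12 + 10)*(-8) = (119/12)*(-8) = -238/3 ≈ -79.333)
(((-163 + 104) + 35) + W)² = (((-163 + 104) + 35) - 238/3)² = ((-59 + 35) - 238/3)² = (-24 - 238/3)² = (-310/3)² = 96100/9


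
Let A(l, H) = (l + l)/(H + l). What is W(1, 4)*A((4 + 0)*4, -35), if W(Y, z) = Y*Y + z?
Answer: -160/19 ≈ -8.4211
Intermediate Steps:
A(l, H) = 2*l/(H + l) (A(l, H) = (2*l)/(H + l) = 2*l/(H + l))
W(Y, z) = z + Y**2 (W(Y, z) = Y**2 + z = z + Y**2)
W(1, 4)*A((4 + 0)*4, -35) = (4 + 1**2)*(2*((4 + 0)*4)/(-35 + (4 + 0)*4)) = (4 + 1)*(2*(4*4)/(-35 + 4*4)) = 5*(2*16/(-35 + 16)) = 5*(2*16/(-19)) = 5*(2*16*(-1/19)) = 5*(-32/19) = -160/19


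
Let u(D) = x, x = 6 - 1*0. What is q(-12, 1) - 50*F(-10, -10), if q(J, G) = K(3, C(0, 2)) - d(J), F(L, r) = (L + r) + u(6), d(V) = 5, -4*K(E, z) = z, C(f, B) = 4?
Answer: 694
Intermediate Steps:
x = 6 (x = 6 + 0 = 6)
u(D) = 6
K(E, z) = -z/4
F(L, r) = 6 + L + r (F(L, r) = (L + r) + 6 = 6 + L + r)
q(J, G) = -6 (q(J, G) = -¼*4 - 1*5 = -1 - 5 = -6)
q(-12, 1) - 50*F(-10, -10) = -6 - 50*(6 - 10 - 10) = -6 - 50*(-14) = -6 + 700 = 694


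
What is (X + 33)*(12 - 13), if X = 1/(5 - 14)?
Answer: -296/9 ≈ -32.889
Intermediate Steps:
X = -⅑ (X = 1/(-9) = -⅑ ≈ -0.11111)
(X + 33)*(12 - 13) = (-⅑ + 33)*(12 - 13) = (296/9)*(-1) = -296/9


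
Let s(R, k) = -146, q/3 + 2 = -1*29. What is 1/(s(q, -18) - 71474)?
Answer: -1/71620 ≈ -1.3963e-5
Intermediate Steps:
q = -93 (q = -6 + 3*(-1*29) = -6 + 3*(-29) = -6 - 87 = -93)
1/(s(q, -18) - 71474) = 1/(-146 - 71474) = 1/(-71620) = -1/71620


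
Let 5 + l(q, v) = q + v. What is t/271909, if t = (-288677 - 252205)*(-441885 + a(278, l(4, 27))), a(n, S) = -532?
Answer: 239295391794/271909 ≈ 8.8006e+5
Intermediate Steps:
l(q, v) = -5 + q + v (l(q, v) = -5 + (q + v) = -5 + q + v)
t = 239295391794 (t = (-288677 - 252205)*(-441885 - 532) = -540882*(-442417) = 239295391794)
t/271909 = 239295391794/271909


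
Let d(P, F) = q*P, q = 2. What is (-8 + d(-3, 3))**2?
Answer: 196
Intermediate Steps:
d(P, F) = 2*P
(-8 + d(-3, 3))**2 = (-8 + 2*(-3))**2 = (-8 - 6)**2 = (-14)**2 = 196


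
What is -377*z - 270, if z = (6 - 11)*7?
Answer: 12925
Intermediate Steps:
z = -35 (z = -5*7 = -35)
-377*z - 270 = -377*(-35) - 270 = 13195 - 270 = 12925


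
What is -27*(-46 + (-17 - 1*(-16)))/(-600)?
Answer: -423/200 ≈ -2.1150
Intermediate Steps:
-27*(-46 + (-17 - 1*(-16)))/(-600) = -27*(-46 + (-17 + 16))*(-1/600) = -27*(-46 - 1)*(-1/600) = -27*(-47)*(-1/600) = 1269*(-1/600) = -423/200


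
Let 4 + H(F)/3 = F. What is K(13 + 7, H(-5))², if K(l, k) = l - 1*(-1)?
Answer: 441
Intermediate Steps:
H(F) = -12 + 3*F
K(l, k) = 1 + l (K(l, k) = l + 1 = 1 + l)
K(13 + 7, H(-5))² = (1 + (13 + 7))² = (1 + 20)² = 21² = 441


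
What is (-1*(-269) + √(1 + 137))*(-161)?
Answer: -43309 - 161*√138 ≈ -45200.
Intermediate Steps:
(-1*(-269) + √(1 + 137))*(-161) = (269 + √138)*(-161) = -43309 - 161*√138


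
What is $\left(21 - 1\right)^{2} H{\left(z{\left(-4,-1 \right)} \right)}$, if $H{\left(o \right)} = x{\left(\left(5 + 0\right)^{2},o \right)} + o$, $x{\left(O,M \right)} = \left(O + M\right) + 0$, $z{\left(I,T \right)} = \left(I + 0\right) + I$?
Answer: $3600$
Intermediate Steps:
$z{\left(I,T \right)} = 2 I$ ($z{\left(I,T \right)} = I + I = 2 I$)
$x{\left(O,M \right)} = M + O$ ($x{\left(O,M \right)} = \left(M + O\right) + 0 = M + O$)
$H{\left(o \right)} = 25 + 2 o$ ($H{\left(o \right)} = \left(o + \left(5 + 0\right)^{2}\right) + o = \left(o + 5^{2}\right) + o = \left(o + 25\right) + o = \left(25 + o\right) + o = 25 + 2 o$)
$\left(21 - 1\right)^{2} H{\left(z{\left(-4,-1 \right)} \right)} = \left(21 - 1\right)^{2} \left(25 + 2 \cdot 2 \left(-4\right)\right) = 20^{2} \left(25 + 2 \left(-8\right)\right) = 400 \left(25 - 16\right) = 400 \cdot 9 = 3600$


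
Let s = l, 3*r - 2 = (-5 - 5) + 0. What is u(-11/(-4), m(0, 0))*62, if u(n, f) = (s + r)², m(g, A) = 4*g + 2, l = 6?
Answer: 6200/9 ≈ 688.89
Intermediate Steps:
r = -8/3 (r = ⅔ + ((-5 - 5) + 0)/3 = ⅔ + (-10 + 0)/3 = ⅔ + (⅓)*(-10) = ⅔ - 10/3 = -8/3 ≈ -2.6667)
s = 6
m(g, A) = 2 + 4*g
u(n, f) = 100/9 (u(n, f) = (6 - 8/3)² = (10/3)² = 100/9)
u(-11/(-4), m(0, 0))*62 = (100/9)*62 = 6200/9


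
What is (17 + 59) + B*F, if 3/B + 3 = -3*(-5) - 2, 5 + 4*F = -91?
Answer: 344/5 ≈ 68.800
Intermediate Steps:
F = -24 (F = -5/4 + (¼)*(-91) = -5/4 - 91/4 = -24)
B = 3/10 (B = 3/(-3 + (-3*(-5) - 2)) = 3/(-3 + (15 - 2)) = 3/(-3 + 13) = 3/10 ≈ 0.30000)
(17 + 59) + B*F = (17 + 59) + (3/10)*(-24) = 76 - 36/5 = 344/5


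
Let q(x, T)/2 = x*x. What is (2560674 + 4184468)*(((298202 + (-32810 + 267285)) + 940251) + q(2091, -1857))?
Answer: 68918420933580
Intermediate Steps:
q(x, T) = 2*x² (q(x, T) = 2*(x*x) = 2*x²)
(2560674 + 4184468)*(((298202 + (-32810 + 267285)) + 940251) + q(2091, -1857)) = (2560674 + 4184468)*(((298202 + (-32810 + 267285)) + 940251) + 2*2091²) = 6745142*(((298202 + 234475) + 940251) + 2*4372281) = 6745142*((532677 + 940251) + 8744562) = 6745142*(1472928 + 8744562) = 6745142*10217490 = 68918420933580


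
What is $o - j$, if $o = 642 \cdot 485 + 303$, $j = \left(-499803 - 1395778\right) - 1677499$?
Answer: $3884753$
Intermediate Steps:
$j = -3573080$ ($j = -1895581 - 1677499 = -3573080$)
$o = 311673$ ($o = 311370 + 303 = 311673$)
$o - j = 311673 - -3573080 = 311673 + 3573080 = 3884753$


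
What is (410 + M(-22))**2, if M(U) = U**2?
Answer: 799236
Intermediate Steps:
(410 + M(-22))**2 = (410 + (-22)**2)**2 = (410 + 484)**2 = 894**2 = 799236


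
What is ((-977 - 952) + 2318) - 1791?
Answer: -1402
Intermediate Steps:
((-977 - 952) + 2318) - 1791 = (-1929 + 2318) - 1791 = 389 - 1791 = -1402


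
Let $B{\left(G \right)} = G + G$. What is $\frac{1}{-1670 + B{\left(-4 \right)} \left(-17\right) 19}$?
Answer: $\frac{1}{914} \approx 0.0010941$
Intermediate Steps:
$B{\left(G \right)} = 2 G$
$\frac{1}{-1670 + B{\left(-4 \right)} \left(-17\right) 19} = \frac{1}{-1670 + 2 \left(-4\right) \left(-17\right) 19} = \frac{1}{-1670 + \left(-8\right) \left(-17\right) 19} = \frac{1}{-1670 + 136 \cdot 19} = \frac{1}{-1670 + 2584} = \frac{1}{914}$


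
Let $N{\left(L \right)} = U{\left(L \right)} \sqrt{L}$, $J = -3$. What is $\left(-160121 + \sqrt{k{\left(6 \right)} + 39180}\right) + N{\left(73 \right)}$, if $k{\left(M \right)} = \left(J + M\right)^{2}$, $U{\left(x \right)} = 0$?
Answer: $-160121 + \sqrt{39189} \approx -1.5992 \cdot 10^{5}$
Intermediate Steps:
$N{\left(L \right)} = 0$ ($N{\left(L \right)} = 0 \sqrt{L} = 0$)
$k{\left(M \right)} = \left(-3 + M\right)^{2}$
$\left(-160121 + \sqrt{k{\left(6 \right)} + 39180}\right) + N{\left(73 \right)} = \left(-160121 + \sqrt{\left(-3 + 6\right)^{2} + 39180}\right) + 0 = \left(-160121 + \sqrt{3^{2} + 39180}\right) + 0 = \left(-160121 + \sqrt{9 + 39180}\right) + 0 = \left(-160121 + \sqrt{39189}\right) + 0 = -160121 + \sqrt{39189}$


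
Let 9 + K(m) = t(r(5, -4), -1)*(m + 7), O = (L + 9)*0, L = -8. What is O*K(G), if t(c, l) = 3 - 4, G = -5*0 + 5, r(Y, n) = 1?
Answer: 0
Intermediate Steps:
G = 5 (G = 0 + 5 = 5)
t(c, l) = -1
O = 0 (O = (-8 + 9)*0 = 1*0 = 0)
K(m) = -16 - m (K(m) = -9 - (m + 7) = -9 - (7 + m) = -9 + (-7 - m) = -16 - m)
O*K(G) = 0*(-16 - 1*5) = 0*(-16 - 5) = 0*(-21) = 0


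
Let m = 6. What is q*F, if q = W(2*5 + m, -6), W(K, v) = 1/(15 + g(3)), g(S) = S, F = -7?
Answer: -7/18 ≈ -0.38889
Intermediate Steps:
W(K, v) = 1/18 (W(K, v) = 1/(15 + 3) = 1/18)
q = 1/18 ≈ 0.055556
q*F = (1/18)*(-7) = -7/18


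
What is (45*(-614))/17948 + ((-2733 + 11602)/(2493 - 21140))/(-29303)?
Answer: -7548616571009/4903510629934 ≈ -1.5394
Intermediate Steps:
(45*(-614))/17948 + ((-2733 + 11602)/(2493 - 21140))/(-29303) = -27630*1/17948 + (8869/(-18647))*(-1/29303) = -13815/8974 + (8869*(-1/18647))*(-1/29303) = -13815/8974 - 8869/18647*(-1/29303) = -13815/8974 + 8869/546413041 = -7548616571009/4903510629934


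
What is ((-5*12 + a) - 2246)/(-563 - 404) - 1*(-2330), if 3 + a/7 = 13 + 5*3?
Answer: 2255241/967 ≈ 2332.2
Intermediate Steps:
a = 175 (a = -21 + 7*(13 + 5*3) = -21 + 7*(13 + 15) = -21 + 7*28 = -21 + 196 = 175)
((-5*12 + a) - 2246)/(-563 - 404) - 1*(-2330) = ((-5*12 + 175) - 2246)/(-563 - 404) - 1*(-2330) = ((-60 + 175) - 2246)/(-967) + 2330 = (115 - 2246)*(-1/967) + 2330 = -2131*(-1/967) + 2330 = 2131/967 + 2330 = 2255241/967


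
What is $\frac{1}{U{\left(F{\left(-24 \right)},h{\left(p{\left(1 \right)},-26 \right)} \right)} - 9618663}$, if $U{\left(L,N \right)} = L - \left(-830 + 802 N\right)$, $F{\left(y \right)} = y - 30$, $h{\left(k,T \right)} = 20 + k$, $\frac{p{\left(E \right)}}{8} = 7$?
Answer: $- \frac{1}{9678839} \approx -1.0332 \cdot 10^{-7}$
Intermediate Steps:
$p{\left(E \right)} = 56$ ($p{\left(E \right)} = 8 \cdot 7 = 56$)
$F{\left(y \right)} = -30 + y$
$U{\left(L,N \right)} = 830 + L - 802 N$ ($U{\left(L,N \right)} = L - \left(-830 + 802 N\right) = 830 + L - 802 N$)
$\frac{1}{U{\left(F{\left(-24 \right)},h{\left(p{\left(1 \right)},-26 \right)} \right)} - 9618663} = \frac{1}{\left(830 - 54 - 802 \left(20 + 56\right)\right) - 9618663} = \frac{1}{\left(830 - 54 - 60952\right) - 9618663} = \frac{1}{-60176 - 9618663} = \frac{1}{-9678839} = - \frac{1}{9678839}$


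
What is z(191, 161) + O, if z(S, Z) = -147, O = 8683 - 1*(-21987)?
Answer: 30523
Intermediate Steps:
O = 30670 (O = 8683 + 21987 = 30670)
z(191, 161) + O = -147 + 30670 = 30523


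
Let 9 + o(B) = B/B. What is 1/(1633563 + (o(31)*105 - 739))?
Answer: 1/1631984 ≈ 6.1275e-7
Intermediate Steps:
o(B) = -8 (o(B) = -9 + B/B = -9 + 1 = -8)
1/(1633563 + (o(31)*105 - 739)) = 1/(1633563 + (-8*105 - 739)) = 1/(1633563 + (-840 - 739)) = 1/(1633563 - 1579) = 1/1631984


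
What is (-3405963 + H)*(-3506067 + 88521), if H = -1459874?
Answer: 16629221776002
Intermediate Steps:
(-3405963 + H)*(-3506067 + 88521) = (-3405963 - 1459874)*(-3506067 + 88521) = -4865837*(-3417546) = 16629221776002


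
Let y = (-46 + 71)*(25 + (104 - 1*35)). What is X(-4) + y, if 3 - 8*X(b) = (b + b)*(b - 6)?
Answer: 18723/8 ≈ 2340.4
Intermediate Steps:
y = 2350 (y = 25*(25 + (104 - 35)) = 25*(25 + 69) = 25*94 = 2350)
X(b) = 3/8 - b*(-6 + b)/4 (X(b) = 3/8 - (b + b)*(b - 6)/8 = 3/8 - 2*b*(-6 + b)/8 = 3/8 - b*(-6 + b)/4)
X(-4) + y = (3/8 - 1/4*(-4)**2 + (3/2)*(-4)) + 2350 = (3/8 - 1/4*16 - 6) + 2350 = (3/8 - 4 - 6) + 2350 = -77/8 + 2350 = 18723/8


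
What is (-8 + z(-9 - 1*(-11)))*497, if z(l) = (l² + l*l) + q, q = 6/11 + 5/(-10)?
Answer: 497/22 ≈ 22.591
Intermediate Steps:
q = 1/22 (q = 6*(1/11) + 5*(-⅒) = 6/11 - ½ = 1/22 ≈ 0.045455)
z(l) = 1/22 + 2*l² (z(l) = (l² + l*l) + 1/22 = (l² + l²) + 1/22 = 2*l² + 1/22 = 1/22 + 2*l²)
(-8 + z(-9 - 1*(-11)))*497 = (-8 + (1/22 + 2*(-9 - 1*(-11))²))*497 = (-8 + (1/22 + 2*(-9 + 11)²))*497 = (-8 + (1/22 + 2*2²))*497 = (-8 + (1/22 + 2*4))*497 = (-8 + (1/22 + 8))*497 = (-8 + 177/22)*497 = (1/22)*497 = 497/22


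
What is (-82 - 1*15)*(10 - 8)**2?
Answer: -388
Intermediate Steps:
(-82 - 1*15)*(10 - 8)**2 = (-82 - 15)*2**2 = -97*4 = -388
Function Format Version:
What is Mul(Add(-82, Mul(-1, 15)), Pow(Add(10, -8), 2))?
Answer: -388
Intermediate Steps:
Mul(Add(-82, Mul(-1, 15)), Pow(Add(10, -8), 2)) = Mul(Add(-82, -15), Pow(2, 2)) = Mul(-97, 4) = -388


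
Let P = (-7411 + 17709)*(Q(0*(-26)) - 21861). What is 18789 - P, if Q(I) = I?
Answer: 225143367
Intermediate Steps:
P = -225124578 (P = (-7411 + 17709)*(0*(-26) - 21861) = 10298*(0 - 21861) = 10298*(-21861) = -225124578)
18789 - P = 18789 - 1*(-225124578) = 18789 + 225124578 = 225143367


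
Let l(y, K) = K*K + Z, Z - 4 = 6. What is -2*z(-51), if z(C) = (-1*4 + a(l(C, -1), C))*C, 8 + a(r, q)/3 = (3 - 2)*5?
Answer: -1326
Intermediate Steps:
Z = 10 (Z = 4 + 6 = 10)
l(y, K) = 10 + K² (l(y, K) = K*K + 10 = K² + 10 = 10 + K²)
a(r, q) = -9 (a(r, q) = -24 + 3*((3 - 2)*5) = -24 + 3*(1*5) = -24 + 3*5 = -24 + 15 = -9)
z(C) = -13*C (z(C) = (-1*4 - 9)*C = (-4 - 9)*C = -13*C)
-2*z(-51) = -(-26)*(-51) = -2*663 = -1326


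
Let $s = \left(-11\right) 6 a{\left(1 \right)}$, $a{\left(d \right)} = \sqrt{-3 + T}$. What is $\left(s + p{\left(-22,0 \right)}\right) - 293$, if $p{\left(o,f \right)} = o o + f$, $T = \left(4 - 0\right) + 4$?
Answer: $191 - 66 \sqrt{5} \approx 43.419$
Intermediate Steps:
$T = 8$ ($T = \left(4 + 0\right) + 4 = 4 + 4 = 8$)
$a{\left(d \right)} = \sqrt{5}$ ($a{\left(d \right)} = \sqrt{-3 + 8} = \sqrt{5}$)
$p{\left(o,f \right)} = f + o^{2}$ ($p{\left(o,f \right)} = o^{2} + f = f + o^{2}$)
$s = - 66 \sqrt{5}$ ($s = \left(-11\right) 6 \sqrt{5} = - 66 \sqrt{5} \approx -147.58$)
$\left(s + p{\left(-22,0 \right)}\right) - 293 = \left(- 66 \sqrt{5} + \left(0 + \left(-22\right)^{2}\right)\right) - 293 = \left(- 66 \sqrt{5} + \left(0 + 484\right)\right) - 293 = \left(- 66 \sqrt{5} + 484\right) - 293 = \left(484 - 66 \sqrt{5}\right) - 293 = 191 - 66 \sqrt{5}$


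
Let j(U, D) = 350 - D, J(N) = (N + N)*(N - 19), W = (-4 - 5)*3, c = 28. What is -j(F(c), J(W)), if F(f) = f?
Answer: 2134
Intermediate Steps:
W = -27 (W = -9*3 = -27)
J(N) = 2*N*(-19 + N) (J(N) = (2*N)*(-19 + N) = 2*N*(-19 + N))
-j(F(c), J(W)) = -(350 - 2*(-27)*(-19 - 27)) = -(350 - 2*(-27)*(-46)) = -(350 - 1*2484) = -(350 - 2484) = -1*(-2134) = 2134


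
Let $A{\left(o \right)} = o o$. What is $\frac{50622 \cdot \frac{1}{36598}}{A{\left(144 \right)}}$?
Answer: $\frac{8437}{126482688} \approx 6.6705 \cdot 10^{-5}$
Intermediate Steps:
$A{\left(o \right)} = o^{2}$
$\frac{50622 \cdot \frac{1}{36598}}{A{\left(144 \right)}} = \frac{50622 \cdot \frac{1}{36598}}{144^{2}} = \frac{50622 \cdot \frac{1}{36598}}{20736} = \frac{25311}{18299} \cdot \frac{1}{20736} = \frac{8437}{126482688}$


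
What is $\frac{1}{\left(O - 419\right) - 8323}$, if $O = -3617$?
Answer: $- \frac{1}{12359} \approx -8.0913 \cdot 10^{-5}$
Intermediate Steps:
$\frac{1}{\left(O - 419\right) - 8323} = \frac{1}{\left(-3617 - 419\right) - 8323} = \frac{1}{-4036 - 8323} = \frac{1}{-12359} = - \frac{1}{12359}$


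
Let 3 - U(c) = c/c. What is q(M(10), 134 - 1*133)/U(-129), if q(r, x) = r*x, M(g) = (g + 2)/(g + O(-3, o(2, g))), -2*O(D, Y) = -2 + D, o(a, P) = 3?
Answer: 12/25 ≈ 0.48000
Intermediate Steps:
O(D, Y) = 1 - D/2 (O(D, Y) = -(-2 + D)/2 = 1 - D/2)
U(c) = 2 (U(c) = 3 - c/c = 3 - 1*1 = 3 - 1 = 2)
M(g) = (2 + g)/(5/2 + g) (M(g) = (g + 2)/(g + (1 - ½*(-3))) = (2 + g)/(g + (1 + 3/2)) = (2 + g)/(g + 5/2) = (2 + g)/(5/2 + g))
q(M(10), 134 - 1*133)/U(-129) = ((2*(2 + 10)/(5 + 2*10))*(134 - 1*133))/2 = ((2*12/(5 + 20))*(134 - 133))*(½) = ((2*12/25)*1)*(½) = ((2*(1/25)*12)*1)*(½) = ((24/25)*1)*(½) = (24/25)*(½) = 12/25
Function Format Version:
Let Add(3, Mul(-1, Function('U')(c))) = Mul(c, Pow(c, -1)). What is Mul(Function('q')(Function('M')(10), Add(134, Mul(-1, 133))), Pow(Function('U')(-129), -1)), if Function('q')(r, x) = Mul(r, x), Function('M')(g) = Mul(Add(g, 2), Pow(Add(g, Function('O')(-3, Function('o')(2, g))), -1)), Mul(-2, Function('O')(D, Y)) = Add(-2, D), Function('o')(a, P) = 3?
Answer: Rational(12, 25) ≈ 0.48000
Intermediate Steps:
Function('O')(D, Y) = Add(1, Mul(Rational(-1, 2), D)) (Function('O')(D, Y) = Mul(Rational(-1, 2), Add(-2, D)) = Add(1, Mul(Rational(-1, 2), D)))
Function('U')(c) = 2 (Function('U')(c) = Add(3, Mul(-1, Mul(c, Pow(c, -1)))) = Add(3, Mul(-1, 1)) = Add(3, -1) = 2)
Function('M')(g) = Mul(Pow(Add(Rational(5, 2), g), -1), Add(2, g)) (Function('M')(g) = Mul(Add(g, 2), Pow(Add(g, Add(1, Mul(Rational(-1, 2), -3))), -1)) = Mul(Add(2, g), Pow(Add(g, Add(1, Rational(3, 2))), -1)) = Mul(Add(2, g), Pow(Add(g, Rational(5, 2)), -1)) = Mul(Add(2, g), Pow(Add(Rational(5, 2), g), -1)) = Mul(Pow(Add(Rational(5, 2), g), -1), Add(2, g)))
Mul(Function('q')(Function('M')(10), Add(134, Mul(-1, 133))), Pow(Function('U')(-129), -1)) = Mul(Mul(Mul(2, Pow(Add(5, Mul(2, 10)), -1), Add(2, 10)), Add(134, Mul(-1, 133))), Pow(2, -1)) = Mul(Mul(Mul(2, Pow(Add(5, 20), -1), 12), Add(134, -133)), Rational(1, 2)) = Mul(Mul(Mul(2, Pow(25, -1), 12), 1), Rational(1, 2)) = Mul(Mul(Mul(2, Rational(1, 25), 12), 1), Rational(1, 2)) = Mul(Mul(Rational(24, 25), 1), Rational(1, 2)) = Mul(Rational(24, 25), Rational(1, 2)) = Rational(12, 25)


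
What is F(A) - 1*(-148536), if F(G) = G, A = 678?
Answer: 149214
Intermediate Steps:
F(A) - 1*(-148536) = 678 - 1*(-148536) = 678 + 148536 = 149214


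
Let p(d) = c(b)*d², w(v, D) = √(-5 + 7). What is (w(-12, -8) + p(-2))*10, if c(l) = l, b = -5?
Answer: -200 + 10*√2 ≈ -185.86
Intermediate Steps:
w(v, D) = √2
p(d) = -5*d²
(w(-12, -8) + p(-2))*10 = (√2 - 5*(-2)²)*10 = (√2 - 5*4)*10 = (√2 - 20)*10 = (-20 + √2)*10 = -200 + 10*√2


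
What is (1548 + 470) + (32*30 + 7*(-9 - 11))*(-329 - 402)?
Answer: -597402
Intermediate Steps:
(1548 + 470) + (32*30 + 7*(-9 - 11))*(-329 - 402) = 2018 + (960 + 7*(-20))*(-731) = 2018 + (960 - 140)*(-731) = 2018 + 820*(-731) = 2018 - 599420 = -597402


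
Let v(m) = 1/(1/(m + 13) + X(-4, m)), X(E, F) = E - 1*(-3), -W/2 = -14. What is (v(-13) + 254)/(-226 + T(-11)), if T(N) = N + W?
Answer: -254/209 ≈ -1.2153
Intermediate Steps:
W = 28 (W = -2*(-14) = 28)
X(E, F) = 3 + E (X(E, F) = E + 3 = 3 + E)
T(N) = 28 + N (T(N) = N + 28 = 28 + N)
v(m) = 1/(-1 + 1/(13 + m)) (v(m) = 1/(1/(m + 13) + (3 - 4)) = 1/(1/(13 + m) - 1) = 1/(-1 + 1/(13 + m)))
(v(-13) + 254)/(-226 + T(-11)) = ((13 - 13)/(-12 - 1*(-13)) + 254)/(-226 + (28 - 11)) = (0/(-12 + 13) + 254)/(-226 + 17) = (0/1 + 254)/(-209) = (1*0 + 254)*(-1/209) = (0 + 254)*(-1/209) = 254*(-1/209) = -254/209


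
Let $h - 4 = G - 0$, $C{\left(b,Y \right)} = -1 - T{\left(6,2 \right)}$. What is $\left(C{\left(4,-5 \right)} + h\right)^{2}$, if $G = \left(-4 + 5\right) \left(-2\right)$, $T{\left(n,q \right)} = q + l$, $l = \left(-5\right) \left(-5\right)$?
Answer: $676$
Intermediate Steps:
$l = 25$
$T{\left(n,q \right)} = 25 + q$ ($T{\left(n,q \right)} = q + 25 = 25 + q$)
$C{\left(b,Y \right)} = -28$ ($C{\left(b,Y \right)} = -1 - \left(25 + 2\right) = -1 - 27 = -28$)
$G = -2$ ($G = 1 \left(-2\right) = -2$)
$h = 2$ ($h = 4 - 2 = 2$)
$\left(C{\left(4,-5 \right)} + h\right)^{2} = \left(-28 + 2\right)^{2} = \left(-26\right)^{2} = 676$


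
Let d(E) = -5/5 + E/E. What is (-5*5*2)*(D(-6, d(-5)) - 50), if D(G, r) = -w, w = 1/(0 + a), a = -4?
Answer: 4975/2 ≈ 2487.5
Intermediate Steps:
d(E) = 0 (d(E) = -5*1/5 + 1 = -1 + 1 = 0)
w = -1/4 (w = 1/(0 - 4) = 1/(-4) = -1/4 ≈ -0.25000)
D(G, r) = 1/4 (D(G, r) = -1*(-1/4) = 1/4)
(-5*5*2)*(D(-6, d(-5)) - 50) = (-5*5*2)*(1/4 - 50) = -25*2*(-199/4) = -50*(-199/4) = 4975/2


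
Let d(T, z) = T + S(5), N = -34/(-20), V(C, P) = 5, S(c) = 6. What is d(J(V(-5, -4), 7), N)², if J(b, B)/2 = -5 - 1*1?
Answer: 36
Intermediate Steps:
J(b, B) = -12 (J(b, B) = 2*(-5 - 1*1) = 2*(-5 - 1) = 2*(-6) = -12)
N = 17/10 (N = -34*(-1/20) = 17/10 ≈ 1.7000)
d(T, z) = 6 + T (d(T, z) = T + 6 = 6 + T)
d(J(V(-5, -4), 7), N)² = (6 - 12)² = (-6)² = 36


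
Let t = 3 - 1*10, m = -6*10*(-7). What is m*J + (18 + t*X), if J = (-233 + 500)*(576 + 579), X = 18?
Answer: 129521592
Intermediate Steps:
m = 420 (m = -60*(-7) = 420)
t = -7 (t = 3 - 10 = -7)
J = 308385 (J = 267*1155 = 308385)
m*J + (18 + t*X) = 420*308385 + (18 - 7*18) = 129521700 + (18 - 126) = 129521700 - 108 = 129521592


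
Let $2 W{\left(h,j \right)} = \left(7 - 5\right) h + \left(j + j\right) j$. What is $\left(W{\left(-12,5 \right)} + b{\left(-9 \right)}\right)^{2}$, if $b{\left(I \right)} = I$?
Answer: $16$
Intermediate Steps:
$W{\left(h,j \right)} = h + j^{2}$ ($W{\left(h,j \right)} = \frac{\left(7 - 5\right) h + \left(j + j\right) j}{2} = \frac{2 h + 2 j j}{2} = \frac{2 h + 2 j^{2}}{2} = h + j^{2}$)
$\left(W{\left(-12,5 \right)} + b{\left(-9 \right)}\right)^{2} = \left(\left(-12 + 5^{2}\right) - 9\right)^{2} = \left(\left(-12 + 25\right) - 9\right)^{2} = \left(13 - 9\right)^{2} = 4^{2} = 16$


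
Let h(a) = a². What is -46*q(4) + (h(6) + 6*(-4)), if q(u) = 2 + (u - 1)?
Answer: -218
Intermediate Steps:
q(u) = 1 + u (q(u) = 2 + (-1 + u) = 1 + u)
-46*q(4) + (h(6) + 6*(-4)) = -46*(1 + 4) + (6² + 6*(-4)) = -46*5 + (36 - 24) = -230 + 12 = -218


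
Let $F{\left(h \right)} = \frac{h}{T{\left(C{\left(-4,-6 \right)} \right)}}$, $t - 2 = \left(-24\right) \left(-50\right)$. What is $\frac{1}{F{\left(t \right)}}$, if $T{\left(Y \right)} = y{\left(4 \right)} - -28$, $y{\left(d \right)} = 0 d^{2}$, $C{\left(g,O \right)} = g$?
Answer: $\frac{14}{601} \approx 0.023295$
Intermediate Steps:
$y{\left(d \right)} = 0$
$T{\left(Y \right)} = 28$ ($T{\left(Y \right)} = 0 - -28 = 0 + 28 = 28$)
$t = 1202$ ($t = 2 - -1200 = 2 + 1200 = 1202$)
$F{\left(h \right)} = \frac{h}{28}$
$\frac{1}{F{\left(t \right)}} = \frac{1}{\frac{1}{28} \cdot 1202} = \frac{1}{\frac{601}{14}} = \frac{14}{601}$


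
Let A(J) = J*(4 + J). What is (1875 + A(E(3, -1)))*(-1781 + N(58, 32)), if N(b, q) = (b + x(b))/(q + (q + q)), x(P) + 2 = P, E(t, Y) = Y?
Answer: -3331809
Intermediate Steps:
x(P) = -2 + P
N(b, q) = (-2 + 2*b)/(3*q) (N(b, q) = (b + (-2 + b))/(q + (q + q)) = (-2 + 2*b)/(q + 2*q) = (-2 + 2*b)/((3*q)) = (-2 + 2*b)*(1/(3*q)) = (-2 + 2*b)/(3*q))
(1875 + A(E(3, -1)))*(-1781 + N(58, 32)) = (1875 - (4 - 1))*(-1781 + (⅔)*(-1 + 58)/32) = (1875 - 1*3)*(-1781 + (⅔)*(1/32)*57) = (1875 - 3)*(-1781 + 19/16) = 1872*(-28477/16) = -3331809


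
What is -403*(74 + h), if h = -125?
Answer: 20553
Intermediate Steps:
-403*(74 + h) = -403*(74 - 125) = -403*(-51) = 20553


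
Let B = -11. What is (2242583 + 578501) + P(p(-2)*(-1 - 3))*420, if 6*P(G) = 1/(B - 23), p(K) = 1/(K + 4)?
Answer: 47958393/17 ≈ 2.8211e+6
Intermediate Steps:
p(K) = 1/(4 + K)
P(G) = -1/204 (P(G) = 1/(6*(-11 - 23)) = (1/6)/(-34) = (1/6)*(-1/34) = -1/204)
(2242583 + 578501) + P(p(-2)*(-1 - 3))*420 = (2242583 + 578501) - 1/204*420 = 2821084 - 35/17 = 47958393/17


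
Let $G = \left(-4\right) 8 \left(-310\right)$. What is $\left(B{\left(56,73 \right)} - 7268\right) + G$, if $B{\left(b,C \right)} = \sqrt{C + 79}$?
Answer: $2652 + 2 \sqrt{38} \approx 2664.3$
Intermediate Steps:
$G = 9920$ ($G = \left(-32\right) \left(-310\right) = 9920$)
$B{\left(b,C \right)} = \sqrt{79 + C}$
$\left(B{\left(56,73 \right)} - 7268\right) + G = \left(\sqrt{79 + 73} - 7268\right) + 9920 = \left(\sqrt{152} - 7268\right) + 9920 = \left(2 \sqrt{38} - 7268\right) + 9920 = \left(-7268 + 2 \sqrt{38}\right) + 9920 = 2652 + 2 \sqrt{38}$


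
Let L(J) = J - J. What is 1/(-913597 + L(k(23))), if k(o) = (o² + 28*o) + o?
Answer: -1/913597 ≈ -1.0946e-6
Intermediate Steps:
k(o) = o² + 29*o
L(J) = 0
1/(-913597 + L(k(23))) = 1/(-913597 + 0) = 1/(-913597) = -1/913597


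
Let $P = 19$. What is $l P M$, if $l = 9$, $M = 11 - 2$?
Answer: $1539$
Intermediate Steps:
$M = 9$ ($M = 11 - 2 = 9$)
$l P M = 9 \cdot 19 \cdot 9 = 171 \cdot 9 = 1539$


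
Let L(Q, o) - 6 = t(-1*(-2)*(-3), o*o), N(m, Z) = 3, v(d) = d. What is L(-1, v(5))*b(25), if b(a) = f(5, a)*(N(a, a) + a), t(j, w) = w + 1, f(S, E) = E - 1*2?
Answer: 20608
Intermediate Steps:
f(S, E) = -2 + E (f(S, E) = E - 2 = -2 + E)
t(j, w) = 1 + w
L(Q, o) = 7 + o² (L(Q, o) = 6 + (1 + o*o) = 6 + (1 + o²) = 7 + o²)
b(a) = (-2 + a)*(3 + a)
L(-1, v(5))*b(25) = (7 + 5²)*((-2 + 25)*(3 + 25)) = (7 + 25)*(23*28) = 32*644 = 20608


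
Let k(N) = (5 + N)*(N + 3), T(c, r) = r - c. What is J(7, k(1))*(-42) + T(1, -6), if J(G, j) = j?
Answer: -1015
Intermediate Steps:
k(N) = (3 + N)*(5 + N) (k(N) = (5 + N)*(3 + N) = (3 + N)*(5 + N))
J(7, k(1))*(-42) + T(1, -6) = (15 + 1² + 8*1)*(-42) + (-6 - 1*1) = (15 + 1 + 8)*(-42) + (-6 - 1) = 24*(-42) - 7 = -1008 - 7 = -1015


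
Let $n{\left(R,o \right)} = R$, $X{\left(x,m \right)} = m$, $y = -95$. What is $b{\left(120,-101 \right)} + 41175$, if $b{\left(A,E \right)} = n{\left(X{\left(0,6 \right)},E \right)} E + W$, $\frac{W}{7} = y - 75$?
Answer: $39379$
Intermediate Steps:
$W = -1190$ ($W = 7 \left(-95 - 75\right) = 7 \left(-170\right) = -1190$)
$b{\left(A,E \right)} = -1190 + 6 E$ ($b{\left(A,E \right)} = 6 E - 1190 = -1190 + 6 E$)
$b{\left(120,-101 \right)} + 41175 = \left(-1190 + 6 \left(-101\right)\right) + 41175 = \left(-1190 - 606\right) + 41175 = -1796 + 41175 = 39379$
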